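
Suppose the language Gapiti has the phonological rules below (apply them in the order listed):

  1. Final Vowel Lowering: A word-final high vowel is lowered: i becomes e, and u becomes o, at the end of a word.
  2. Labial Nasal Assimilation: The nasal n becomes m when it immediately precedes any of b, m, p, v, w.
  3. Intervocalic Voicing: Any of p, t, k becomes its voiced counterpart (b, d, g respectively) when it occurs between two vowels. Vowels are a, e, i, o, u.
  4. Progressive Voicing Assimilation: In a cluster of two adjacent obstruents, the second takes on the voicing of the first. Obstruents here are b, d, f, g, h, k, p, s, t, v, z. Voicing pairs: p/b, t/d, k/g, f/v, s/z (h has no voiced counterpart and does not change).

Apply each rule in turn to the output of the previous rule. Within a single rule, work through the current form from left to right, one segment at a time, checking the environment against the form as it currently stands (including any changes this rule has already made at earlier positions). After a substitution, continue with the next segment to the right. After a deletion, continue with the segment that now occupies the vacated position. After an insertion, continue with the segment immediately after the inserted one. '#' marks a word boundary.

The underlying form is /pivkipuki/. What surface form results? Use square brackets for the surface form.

1 Final Vowel Lowering: [pivkipuki] → [pivkipuke]
2 Labial Nasal Assimilation: no change — [pivkipuke]
3 Intervocalic Voicing: [pivkipuke] → [pivkibuge]
4 Progressive Voicing Assimilation: [pivkibuge] → [pivgibuge]

[pivgibuge]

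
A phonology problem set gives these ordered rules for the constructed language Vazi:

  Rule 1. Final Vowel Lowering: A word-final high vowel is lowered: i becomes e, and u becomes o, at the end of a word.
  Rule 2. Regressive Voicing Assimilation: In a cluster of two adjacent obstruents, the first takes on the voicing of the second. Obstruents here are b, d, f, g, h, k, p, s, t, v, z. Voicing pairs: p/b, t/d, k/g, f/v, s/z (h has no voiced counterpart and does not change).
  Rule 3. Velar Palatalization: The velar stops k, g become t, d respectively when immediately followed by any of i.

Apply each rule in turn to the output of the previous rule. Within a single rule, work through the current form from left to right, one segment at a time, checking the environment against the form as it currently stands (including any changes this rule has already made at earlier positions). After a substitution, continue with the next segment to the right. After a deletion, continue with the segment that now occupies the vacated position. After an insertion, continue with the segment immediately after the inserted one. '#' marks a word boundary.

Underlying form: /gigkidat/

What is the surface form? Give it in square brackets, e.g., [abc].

[diktidat]

Rule 1 Final Vowel Lowering: no change — [gigkidat]
Rule 2 Regressive Voicing Assimilation: [gigkidat] → [gikkidat]
Rule 3 Velar Palatalization: [gikkidat] → [diktidat]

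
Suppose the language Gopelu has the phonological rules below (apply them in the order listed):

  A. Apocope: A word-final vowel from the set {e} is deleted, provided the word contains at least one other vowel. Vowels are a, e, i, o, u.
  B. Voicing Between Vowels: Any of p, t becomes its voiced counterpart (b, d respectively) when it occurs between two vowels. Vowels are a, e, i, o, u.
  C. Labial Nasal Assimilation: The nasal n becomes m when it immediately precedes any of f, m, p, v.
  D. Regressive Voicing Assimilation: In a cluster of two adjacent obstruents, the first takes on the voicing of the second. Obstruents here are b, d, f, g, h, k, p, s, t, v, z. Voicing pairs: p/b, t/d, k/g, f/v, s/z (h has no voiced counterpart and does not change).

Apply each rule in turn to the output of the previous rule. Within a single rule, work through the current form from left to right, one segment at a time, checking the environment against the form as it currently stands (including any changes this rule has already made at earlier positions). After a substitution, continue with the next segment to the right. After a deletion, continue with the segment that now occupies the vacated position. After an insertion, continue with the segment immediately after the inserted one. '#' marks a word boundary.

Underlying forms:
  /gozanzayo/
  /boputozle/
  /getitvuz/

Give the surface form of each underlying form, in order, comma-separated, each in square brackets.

/gozanzayo/:
  A Apocope: no change — [gozanzayo]
  B Voicing Between Vowels: no change — [gozanzayo]
  C Labial Nasal Assimilation: no change — [gozanzayo]
  D Regressive Voicing Assimilation: no change — [gozanzayo]
/boputozle/:
  A Apocope: [boputozle] → [boputozl]
  B Voicing Between Vowels: [boputozl] → [bobudozl]
  C Labial Nasal Assimilation: no change — [bobudozl]
  D Regressive Voicing Assimilation: no change — [bobudozl]
/getitvuz/:
  A Apocope: no change — [getitvuz]
  B Voicing Between Vowels: [getitvuz] → [geditvuz]
  C Labial Nasal Assimilation: no change — [geditvuz]
  D Regressive Voicing Assimilation: [geditvuz] → [gedidvuz]

[gozanzayo], [bobudozl], [gedidvuz]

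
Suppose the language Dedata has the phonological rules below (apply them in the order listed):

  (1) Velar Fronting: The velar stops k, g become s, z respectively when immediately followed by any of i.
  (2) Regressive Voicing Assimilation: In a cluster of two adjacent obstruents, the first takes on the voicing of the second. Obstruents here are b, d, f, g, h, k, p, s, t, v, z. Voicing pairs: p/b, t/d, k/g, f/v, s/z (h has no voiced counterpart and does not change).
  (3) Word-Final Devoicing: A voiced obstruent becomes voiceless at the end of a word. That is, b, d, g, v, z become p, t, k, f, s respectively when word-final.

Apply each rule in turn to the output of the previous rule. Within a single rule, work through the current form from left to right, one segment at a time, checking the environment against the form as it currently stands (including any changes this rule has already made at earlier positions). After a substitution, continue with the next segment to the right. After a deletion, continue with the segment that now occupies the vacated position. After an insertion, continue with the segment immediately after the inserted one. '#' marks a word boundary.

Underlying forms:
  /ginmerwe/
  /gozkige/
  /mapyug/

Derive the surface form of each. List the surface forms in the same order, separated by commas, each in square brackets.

[zinmerwe], [gossige], [mapyuk]

/ginmerwe/:
  (1) Velar Fronting: [ginmerwe] → [zinmerwe]
  (2) Regressive Voicing Assimilation: no change — [zinmerwe]
  (3) Word-Final Devoicing: no change — [zinmerwe]
/gozkige/:
  (1) Velar Fronting: [gozkige] → [gozsige]
  (2) Regressive Voicing Assimilation: [gozsige] → [gossige]
  (3) Word-Final Devoicing: no change — [gossige]
/mapyug/:
  (1) Velar Fronting: no change — [mapyug]
  (2) Regressive Voicing Assimilation: no change — [mapyug]
  (3) Word-Final Devoicing: [mapyug] → [mapyuk]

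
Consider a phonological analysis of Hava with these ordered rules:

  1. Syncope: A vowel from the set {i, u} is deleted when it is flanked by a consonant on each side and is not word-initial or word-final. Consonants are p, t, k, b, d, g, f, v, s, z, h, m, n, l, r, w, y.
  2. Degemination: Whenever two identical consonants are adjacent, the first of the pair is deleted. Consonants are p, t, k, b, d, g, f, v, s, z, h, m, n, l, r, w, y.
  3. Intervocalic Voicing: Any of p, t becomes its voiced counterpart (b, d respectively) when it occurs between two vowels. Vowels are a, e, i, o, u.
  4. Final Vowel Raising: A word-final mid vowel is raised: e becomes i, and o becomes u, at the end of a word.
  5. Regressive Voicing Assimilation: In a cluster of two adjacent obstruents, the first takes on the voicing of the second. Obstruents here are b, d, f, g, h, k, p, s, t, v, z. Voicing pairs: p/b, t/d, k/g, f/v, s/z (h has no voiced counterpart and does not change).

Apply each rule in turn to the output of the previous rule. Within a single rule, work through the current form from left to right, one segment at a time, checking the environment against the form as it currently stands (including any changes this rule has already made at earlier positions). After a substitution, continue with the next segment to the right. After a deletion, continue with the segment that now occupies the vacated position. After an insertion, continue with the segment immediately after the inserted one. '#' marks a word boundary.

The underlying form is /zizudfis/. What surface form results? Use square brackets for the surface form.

1 Syncope: [zizudfis] → [zzdfs]
2 Degemination: [zzdfs] → [zdfs]
3 Intervocalic Voicing: no change — [zdfs]
4 Final Vowel Raising: no change — [zdfs]
5 Regressive Voicing Assimilation: [zdfs] → [ztfs]

[ztfs]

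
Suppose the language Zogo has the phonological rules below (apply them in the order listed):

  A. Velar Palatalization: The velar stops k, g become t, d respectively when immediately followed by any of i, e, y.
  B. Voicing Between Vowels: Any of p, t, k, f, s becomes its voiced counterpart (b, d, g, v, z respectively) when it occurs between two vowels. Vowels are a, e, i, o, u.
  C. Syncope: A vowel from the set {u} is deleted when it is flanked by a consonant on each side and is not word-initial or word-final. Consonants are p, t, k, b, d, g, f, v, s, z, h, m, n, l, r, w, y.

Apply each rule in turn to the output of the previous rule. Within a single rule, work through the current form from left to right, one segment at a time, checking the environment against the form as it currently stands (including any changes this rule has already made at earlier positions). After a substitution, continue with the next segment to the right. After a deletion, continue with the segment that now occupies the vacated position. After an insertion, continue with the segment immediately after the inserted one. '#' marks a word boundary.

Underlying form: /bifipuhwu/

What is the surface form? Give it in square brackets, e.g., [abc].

[bivibhwu]

A Velar Palatalization: no change — [bifipuhwu]
B Voicing Between Vowels: [bifipuhwu] → [bivibuhwu]
C Syncope: [bivibuhwu] → [bivibhwu]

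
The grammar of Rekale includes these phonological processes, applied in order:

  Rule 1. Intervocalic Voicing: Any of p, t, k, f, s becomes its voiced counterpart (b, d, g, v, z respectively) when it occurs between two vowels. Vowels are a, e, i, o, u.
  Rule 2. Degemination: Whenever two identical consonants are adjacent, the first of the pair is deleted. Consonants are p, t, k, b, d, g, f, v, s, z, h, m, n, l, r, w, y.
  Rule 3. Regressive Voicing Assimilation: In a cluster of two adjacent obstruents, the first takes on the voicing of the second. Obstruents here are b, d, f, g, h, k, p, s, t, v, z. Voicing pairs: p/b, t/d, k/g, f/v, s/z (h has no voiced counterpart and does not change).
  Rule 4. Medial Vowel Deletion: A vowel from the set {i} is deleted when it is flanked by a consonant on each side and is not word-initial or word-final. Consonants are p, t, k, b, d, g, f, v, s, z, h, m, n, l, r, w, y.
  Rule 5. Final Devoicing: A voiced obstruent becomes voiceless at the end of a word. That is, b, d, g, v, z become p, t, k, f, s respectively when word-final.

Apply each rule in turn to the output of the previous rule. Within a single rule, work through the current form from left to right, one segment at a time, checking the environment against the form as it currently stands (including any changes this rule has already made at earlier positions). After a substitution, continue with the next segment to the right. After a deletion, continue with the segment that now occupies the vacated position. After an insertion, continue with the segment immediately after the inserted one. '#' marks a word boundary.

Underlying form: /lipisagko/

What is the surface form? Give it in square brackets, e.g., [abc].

[lbzakko]

Rule 1 Intervocalic Voicing: [lipisagko] → [libizagko]
Rule 2 Degemination: no change — [libizagko]
Rule 3 Regressive Voicing Assimilation: [libizagko] → [libizakko]
Rule 4 Medial Vowel Deletion: [libizakko] → [lbzakko]
Rule 5 Final Devoicing: no change — [lbzakko]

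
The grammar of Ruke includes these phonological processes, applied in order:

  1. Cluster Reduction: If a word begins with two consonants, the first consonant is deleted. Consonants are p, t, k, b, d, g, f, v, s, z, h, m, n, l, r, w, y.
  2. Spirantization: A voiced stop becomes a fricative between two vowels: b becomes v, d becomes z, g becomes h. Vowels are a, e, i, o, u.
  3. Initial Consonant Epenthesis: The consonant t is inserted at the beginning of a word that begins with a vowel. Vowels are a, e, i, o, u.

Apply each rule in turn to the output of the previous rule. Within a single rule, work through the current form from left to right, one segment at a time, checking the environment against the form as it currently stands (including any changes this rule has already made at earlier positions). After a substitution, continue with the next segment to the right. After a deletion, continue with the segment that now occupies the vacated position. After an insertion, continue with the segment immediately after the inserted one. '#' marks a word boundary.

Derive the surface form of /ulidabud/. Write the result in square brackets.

1 Cluster Reduction: no change — [ulidabud]
2 Spirantization: [ulidabud] → [ulizavud]
3 Initial Consonant Epenthesis: [ulizavud] → [tulizavud]

[tulizavud]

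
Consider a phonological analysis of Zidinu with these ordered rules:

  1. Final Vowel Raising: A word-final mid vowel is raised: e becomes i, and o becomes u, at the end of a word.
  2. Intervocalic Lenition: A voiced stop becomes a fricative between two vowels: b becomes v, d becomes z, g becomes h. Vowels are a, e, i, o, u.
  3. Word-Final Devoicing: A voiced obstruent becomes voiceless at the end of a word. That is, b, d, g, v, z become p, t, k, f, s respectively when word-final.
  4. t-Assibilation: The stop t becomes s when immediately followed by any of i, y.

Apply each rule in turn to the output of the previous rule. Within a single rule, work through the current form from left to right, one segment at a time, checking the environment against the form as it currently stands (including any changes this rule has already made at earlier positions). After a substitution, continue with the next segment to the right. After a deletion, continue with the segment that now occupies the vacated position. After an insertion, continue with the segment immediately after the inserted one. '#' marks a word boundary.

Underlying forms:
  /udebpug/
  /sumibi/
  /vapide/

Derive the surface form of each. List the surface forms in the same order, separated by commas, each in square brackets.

[uzebpuk], [sumivi], [vapizi]

/udebpug/:
  1 Final Vowel Raising: no change — [udebpug]
  2 Intervocalic Lenition: [udebpug] → [uzebpug]
  3 Word-Final Devoicing: [uzebpug] → [uzebpuk]
  4 t-Assibilation: no change — [uzebpuk]
/sumibi/:
  1 Final Vowel Raising: no change — [sumibi]
  2 Intervocalic Lenition: [sumibi] → [sumivi]
  3 Word-Final Devoicing: no change — [sumivi]
  4 t-Assibilation: no change — [sumivi]
/vapide/:
  1 Final Vowel Raising: [vapide] → [vapidi]
  2 Intervocalic Lenition: [vapidi] → [vapizi]
  3 Word-Final Devoicing: no change — [vapizi]
  4 t-Assibilation: no change — [vapizi]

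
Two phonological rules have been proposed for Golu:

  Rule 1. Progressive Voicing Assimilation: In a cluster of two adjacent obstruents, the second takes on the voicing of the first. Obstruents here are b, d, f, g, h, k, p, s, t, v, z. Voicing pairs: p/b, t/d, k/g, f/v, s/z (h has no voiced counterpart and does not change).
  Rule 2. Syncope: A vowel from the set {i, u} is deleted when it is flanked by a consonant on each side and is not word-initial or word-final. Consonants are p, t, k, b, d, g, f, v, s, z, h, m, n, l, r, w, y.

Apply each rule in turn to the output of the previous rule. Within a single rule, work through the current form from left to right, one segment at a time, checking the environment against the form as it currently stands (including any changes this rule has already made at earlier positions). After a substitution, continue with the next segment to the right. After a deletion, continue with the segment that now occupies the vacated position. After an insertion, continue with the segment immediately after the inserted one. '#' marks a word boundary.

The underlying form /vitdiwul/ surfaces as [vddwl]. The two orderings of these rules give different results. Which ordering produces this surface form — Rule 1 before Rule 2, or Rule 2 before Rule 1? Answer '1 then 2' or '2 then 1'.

2 then 1

Order 1 then 2:
  1 Progressive Voicing Assimilation: [vitdiwul] → [vittiwul]
  2 Syncope: [vittiwul] → [vttwl]
  result: [vttwl]
Order 2 then 1:
  2 Syncope: [vitdiwul] → [vtdwl]
  1 Progressive Voicing Assimilation: [vtdwl] → [vddwl]
  result: [vddwl]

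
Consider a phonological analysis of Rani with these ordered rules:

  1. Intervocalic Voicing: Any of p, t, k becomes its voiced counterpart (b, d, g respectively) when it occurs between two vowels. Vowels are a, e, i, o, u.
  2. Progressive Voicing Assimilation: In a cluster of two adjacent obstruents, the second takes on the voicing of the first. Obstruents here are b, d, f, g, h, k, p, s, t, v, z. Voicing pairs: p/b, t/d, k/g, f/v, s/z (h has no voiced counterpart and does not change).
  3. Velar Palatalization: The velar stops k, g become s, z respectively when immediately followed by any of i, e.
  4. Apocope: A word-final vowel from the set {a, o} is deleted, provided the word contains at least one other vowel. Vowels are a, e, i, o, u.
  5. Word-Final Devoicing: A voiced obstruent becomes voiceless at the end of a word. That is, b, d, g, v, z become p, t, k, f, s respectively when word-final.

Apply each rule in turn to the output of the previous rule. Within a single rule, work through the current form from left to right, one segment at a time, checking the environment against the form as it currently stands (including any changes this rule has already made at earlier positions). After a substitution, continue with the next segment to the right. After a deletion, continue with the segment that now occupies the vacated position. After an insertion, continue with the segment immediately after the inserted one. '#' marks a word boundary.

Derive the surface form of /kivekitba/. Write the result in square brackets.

[sivezitp]

1 Intervocalic Voicing: [kivekitba] → [kivegitba]
2 Progressive Voicing Assimilation: [kivegitba] → [kivegitpa]
3 Velar Palatalization: [kivegitpa] → [sivezitpa]
4 Apocope: [sivezitpa] → [sivezitp]
5 Word-Final Devoicing: no change — [sivezitp]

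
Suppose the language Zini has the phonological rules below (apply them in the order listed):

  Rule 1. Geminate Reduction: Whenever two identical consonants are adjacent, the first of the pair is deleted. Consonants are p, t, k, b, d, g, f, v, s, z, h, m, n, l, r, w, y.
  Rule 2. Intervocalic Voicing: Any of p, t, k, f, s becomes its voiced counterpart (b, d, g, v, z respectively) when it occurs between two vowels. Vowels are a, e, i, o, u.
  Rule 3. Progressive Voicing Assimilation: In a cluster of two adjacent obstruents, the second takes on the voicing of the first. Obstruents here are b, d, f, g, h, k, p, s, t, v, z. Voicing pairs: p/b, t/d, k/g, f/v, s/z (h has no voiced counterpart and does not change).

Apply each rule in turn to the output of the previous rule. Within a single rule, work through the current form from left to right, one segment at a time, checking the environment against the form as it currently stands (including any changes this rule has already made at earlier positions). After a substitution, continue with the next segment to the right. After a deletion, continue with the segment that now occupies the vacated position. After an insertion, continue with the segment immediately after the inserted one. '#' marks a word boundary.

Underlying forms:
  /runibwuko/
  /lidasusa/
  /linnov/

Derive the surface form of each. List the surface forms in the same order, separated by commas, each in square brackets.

/runibwuko/:
  Rule 1 Geminate Reduction: no change — [runibwuko]
  Rule 2 Intervocalic Voicing: [runibwuko] → [runibwugo]
  Rule 3 Progressive Voicing Assimilation: no change — [runibwugo]
/lidasusa/:
  Rule 1 Geminate Reduction: no change — [lidasusa]
  Rule 2 Intervocalic Voicing: [lidasusa] → [lidazuza]
  Rule 3 Progressive Voicing Assimilation: no change — [lidazuza]
/linnov/:
  Rule 1 Geminate Reduction: [linnov] → [linov]
  Rule 2 Intervocalic Voicing: no change — [linov]
  Rule 3 Progressive Voicing Assimilation: no change — [linov]

[runibwugo], [lidazuza], [linov]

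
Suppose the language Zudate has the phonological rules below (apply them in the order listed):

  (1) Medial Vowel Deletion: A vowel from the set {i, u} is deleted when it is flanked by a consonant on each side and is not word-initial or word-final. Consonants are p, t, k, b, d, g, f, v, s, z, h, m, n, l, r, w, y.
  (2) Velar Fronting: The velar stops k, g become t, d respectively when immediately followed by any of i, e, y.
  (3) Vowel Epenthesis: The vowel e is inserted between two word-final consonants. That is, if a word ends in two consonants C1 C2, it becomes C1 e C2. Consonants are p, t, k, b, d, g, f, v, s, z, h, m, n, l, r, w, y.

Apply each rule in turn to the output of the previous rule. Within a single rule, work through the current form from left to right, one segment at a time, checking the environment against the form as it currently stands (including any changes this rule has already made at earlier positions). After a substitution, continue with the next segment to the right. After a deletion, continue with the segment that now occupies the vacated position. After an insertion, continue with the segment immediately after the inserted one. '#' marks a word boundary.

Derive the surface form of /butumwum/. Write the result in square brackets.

(1) Medial Vowel Deletion: [butumwum] → [btmwm]
(2) Velar Fronting: no change — [btmwm]
(3) Vowel Epenthesis: [btmwm] → [btmwem]

[btmwem]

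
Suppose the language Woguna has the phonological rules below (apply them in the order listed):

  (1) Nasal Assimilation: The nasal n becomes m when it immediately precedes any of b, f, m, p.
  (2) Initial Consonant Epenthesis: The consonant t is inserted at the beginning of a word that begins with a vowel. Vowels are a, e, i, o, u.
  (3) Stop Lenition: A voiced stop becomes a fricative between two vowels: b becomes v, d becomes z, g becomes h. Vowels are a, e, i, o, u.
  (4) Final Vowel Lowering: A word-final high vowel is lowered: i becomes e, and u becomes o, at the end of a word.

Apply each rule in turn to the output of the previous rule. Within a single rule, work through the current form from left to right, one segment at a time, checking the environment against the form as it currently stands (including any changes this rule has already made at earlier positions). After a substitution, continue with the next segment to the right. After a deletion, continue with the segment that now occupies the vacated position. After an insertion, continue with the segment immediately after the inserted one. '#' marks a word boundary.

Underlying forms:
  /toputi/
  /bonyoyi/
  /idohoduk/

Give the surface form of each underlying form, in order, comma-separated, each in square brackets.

/toputi/:
  (1) Nasal Assimilation: no change — [toputi]
  (2) Initial Consonant Epenthesis: no change — [toputi]
  (3) Stop Lenition: no change — [toputi]
  (4) Final Vowel Lowering: [toputi] → [topute]
/bonyoyi/:
  (1) Nasal Assimilation: no change — [bonyoyi]
  (2) Initial Consonant Epenthesis: no change — [bonyoyi]
  (3) Stop Lenition: no change — [bonyoyi]
  (4) Final Vowel Lowering: [bonyoyi] → [bonyoye]
/idohoduk/:
  (1) Nasal Assimilation: no change — [idohoduk]
  (2) Initial Consonant Epenthesis: [idohoduk] → [tidohoduk]
  (3) Stop Lenition: [tidohoduk] → [tizohozuk]
  (4) Final Vowel Lowering: no change — [tizohozuk]

[topute], [bonyoye], [tizohozuk]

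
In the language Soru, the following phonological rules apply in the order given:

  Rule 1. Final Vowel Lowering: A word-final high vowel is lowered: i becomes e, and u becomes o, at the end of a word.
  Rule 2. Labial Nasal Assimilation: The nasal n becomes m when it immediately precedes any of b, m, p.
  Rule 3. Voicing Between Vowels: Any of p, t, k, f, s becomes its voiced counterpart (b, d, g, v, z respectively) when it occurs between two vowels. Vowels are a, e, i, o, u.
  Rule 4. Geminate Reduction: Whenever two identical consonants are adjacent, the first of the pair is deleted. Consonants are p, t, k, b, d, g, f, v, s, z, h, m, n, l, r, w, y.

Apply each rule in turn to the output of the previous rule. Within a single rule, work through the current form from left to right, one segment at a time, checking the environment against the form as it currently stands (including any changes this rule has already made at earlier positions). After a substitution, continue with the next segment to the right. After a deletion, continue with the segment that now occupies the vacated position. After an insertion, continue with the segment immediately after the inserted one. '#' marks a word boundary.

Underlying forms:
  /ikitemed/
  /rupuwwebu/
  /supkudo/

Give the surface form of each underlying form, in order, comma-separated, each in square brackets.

/ikitemed/:
  Rule 1 Final Vowel Lowering: no change — [ikitemed]
  Rule 2 Labial Nasal Assimilation: no change — [ikitemed]
  Rule 3 Voicing Between Vowels: [ikitemed] → [igidemed]
  Rule 4 Geminate Reduction: no change — [igidemed]
/rupuwwebu/:
  Rule 1 Final Vowel Lowering: [rupuwwebu] → [rupuwwebo]
  Rule 2 Labial Nasal Assimilation: no change — [rupuwwebo]
  Rule 3 Voicing Between Vowels: [rupuwwebo] → [rubuwwebo]
  Rule 4 Geminate Reduction: [rubuwwebo] → [rubuwebo]
/supkudo/:
  Rule 1 Final Vowel Lowering: no change — [supkudo]
  Rule 2 Labial Nasal Assimilation: no change — [supkudo]
  Rule 3 Voicing Between Vowels: no change — [supkudo]
  Rule 4 Geminate Reduction: no change — [supkudo]

[igidemed], [rubuwebo], [supkudo]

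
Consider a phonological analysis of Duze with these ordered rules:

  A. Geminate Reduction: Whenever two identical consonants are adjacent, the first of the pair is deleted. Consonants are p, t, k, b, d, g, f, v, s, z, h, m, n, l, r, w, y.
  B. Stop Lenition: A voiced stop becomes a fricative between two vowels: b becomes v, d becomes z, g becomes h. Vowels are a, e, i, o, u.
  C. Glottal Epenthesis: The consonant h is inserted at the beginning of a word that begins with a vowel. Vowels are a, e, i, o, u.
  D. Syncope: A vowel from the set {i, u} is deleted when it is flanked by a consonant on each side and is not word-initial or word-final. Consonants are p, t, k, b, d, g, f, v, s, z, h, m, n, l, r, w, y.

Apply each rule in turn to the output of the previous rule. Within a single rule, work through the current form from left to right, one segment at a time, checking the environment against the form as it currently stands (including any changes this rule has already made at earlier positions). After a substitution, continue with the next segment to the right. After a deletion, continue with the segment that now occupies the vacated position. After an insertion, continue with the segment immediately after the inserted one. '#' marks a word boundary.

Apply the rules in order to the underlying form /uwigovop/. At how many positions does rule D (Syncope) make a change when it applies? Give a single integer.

A Geminate Reduction: no change — [uwigovop]
B Stop Lenition: [uwigovop] → [uwihovop]
C Glottal Epenthesis: [uwihovop] → [huwihovop]
D Syncope: [huwihovop] → [hwhovop]
Rule D changed 2 position(s).

2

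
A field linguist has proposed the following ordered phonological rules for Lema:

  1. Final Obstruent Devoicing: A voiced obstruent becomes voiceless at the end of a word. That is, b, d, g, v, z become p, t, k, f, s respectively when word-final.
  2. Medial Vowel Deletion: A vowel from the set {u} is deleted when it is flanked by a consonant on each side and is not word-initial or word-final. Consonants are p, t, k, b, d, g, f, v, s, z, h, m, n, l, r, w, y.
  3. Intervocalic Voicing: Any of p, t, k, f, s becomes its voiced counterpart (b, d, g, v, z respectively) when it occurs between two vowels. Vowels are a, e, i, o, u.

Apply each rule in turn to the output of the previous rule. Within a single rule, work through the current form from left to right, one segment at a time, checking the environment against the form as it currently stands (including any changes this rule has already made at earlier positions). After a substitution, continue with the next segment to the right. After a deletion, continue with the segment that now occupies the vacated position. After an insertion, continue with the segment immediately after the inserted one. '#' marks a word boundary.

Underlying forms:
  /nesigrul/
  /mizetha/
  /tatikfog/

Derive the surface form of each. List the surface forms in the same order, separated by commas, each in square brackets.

[nezigrl], [mizetha], [tadikfok]

/nesigrul/:
  1 Final Obstruent Devoicing: no change — [nesigrul]
  2 Medial Vowel Deletion: [nesigrul] → [nesigrl]
  3 Intervocalic Voicing: [nesigrl] → [nezigrl]
/mizetha/:
  1 Final Obstruent Devoicing: no change — [mizetha]
  2 Medial Vowel Deletion: no change — [mizetha]
  3 Intervocalic Voicing: no change — [mizetha]
/tatikfog/:
  1 Final Obstruent Devoicing: [tatikfog] → [tatikfok]
  2 Medial Vowel Deletion: no change — [tatikfok]
  3 Intervocalic Voicing: [tatikfok] → [tadikfok]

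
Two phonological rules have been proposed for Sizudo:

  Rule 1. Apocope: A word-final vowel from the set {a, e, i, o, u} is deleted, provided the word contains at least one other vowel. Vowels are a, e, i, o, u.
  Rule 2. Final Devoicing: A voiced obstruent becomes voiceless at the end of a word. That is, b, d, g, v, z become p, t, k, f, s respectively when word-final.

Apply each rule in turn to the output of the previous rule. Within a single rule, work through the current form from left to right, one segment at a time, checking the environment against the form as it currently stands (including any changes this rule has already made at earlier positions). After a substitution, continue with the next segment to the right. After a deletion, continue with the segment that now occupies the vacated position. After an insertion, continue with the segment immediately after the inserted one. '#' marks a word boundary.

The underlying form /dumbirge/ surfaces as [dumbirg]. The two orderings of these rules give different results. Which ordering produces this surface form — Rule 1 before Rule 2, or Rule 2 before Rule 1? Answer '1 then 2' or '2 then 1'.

2 then 1

Order 1 then 2:
  1 Apocope: [dumbirge] → [dumbirg]
  2 Final Devoicing: [dumbirg] → [dumbirk]
  result: [dumbirk]
Order 2 then 1:
  2 Final Devoicing: no change — [dumbirge]
  1 Apocope: [dumbirge] → [dumbirg]
  result: [dumbirg]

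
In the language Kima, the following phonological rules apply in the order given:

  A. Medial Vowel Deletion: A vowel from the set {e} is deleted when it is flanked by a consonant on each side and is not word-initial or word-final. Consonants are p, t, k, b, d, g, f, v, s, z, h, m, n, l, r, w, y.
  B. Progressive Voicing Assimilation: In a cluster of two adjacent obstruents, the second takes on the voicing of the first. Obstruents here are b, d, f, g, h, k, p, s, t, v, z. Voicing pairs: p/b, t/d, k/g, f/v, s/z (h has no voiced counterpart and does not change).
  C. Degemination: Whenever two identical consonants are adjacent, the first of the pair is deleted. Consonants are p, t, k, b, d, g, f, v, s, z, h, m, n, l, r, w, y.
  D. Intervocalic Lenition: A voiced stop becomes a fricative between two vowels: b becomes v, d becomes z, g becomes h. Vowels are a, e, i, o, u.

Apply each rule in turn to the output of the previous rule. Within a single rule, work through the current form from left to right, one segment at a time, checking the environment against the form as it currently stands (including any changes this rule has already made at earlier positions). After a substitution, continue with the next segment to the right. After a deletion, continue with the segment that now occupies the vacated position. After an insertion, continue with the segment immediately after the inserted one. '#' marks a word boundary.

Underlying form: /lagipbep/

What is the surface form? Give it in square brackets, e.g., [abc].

A Medial Vowel Deletion: [lagipbep] → [lagipbp]
B Progressive Voicing Assimilation: [lagipbp] → [lagippp]
C Degemination: [lagippp] → [lagip]
D Intervocalic Lenition: [lagip] → [lahip]

[lahip]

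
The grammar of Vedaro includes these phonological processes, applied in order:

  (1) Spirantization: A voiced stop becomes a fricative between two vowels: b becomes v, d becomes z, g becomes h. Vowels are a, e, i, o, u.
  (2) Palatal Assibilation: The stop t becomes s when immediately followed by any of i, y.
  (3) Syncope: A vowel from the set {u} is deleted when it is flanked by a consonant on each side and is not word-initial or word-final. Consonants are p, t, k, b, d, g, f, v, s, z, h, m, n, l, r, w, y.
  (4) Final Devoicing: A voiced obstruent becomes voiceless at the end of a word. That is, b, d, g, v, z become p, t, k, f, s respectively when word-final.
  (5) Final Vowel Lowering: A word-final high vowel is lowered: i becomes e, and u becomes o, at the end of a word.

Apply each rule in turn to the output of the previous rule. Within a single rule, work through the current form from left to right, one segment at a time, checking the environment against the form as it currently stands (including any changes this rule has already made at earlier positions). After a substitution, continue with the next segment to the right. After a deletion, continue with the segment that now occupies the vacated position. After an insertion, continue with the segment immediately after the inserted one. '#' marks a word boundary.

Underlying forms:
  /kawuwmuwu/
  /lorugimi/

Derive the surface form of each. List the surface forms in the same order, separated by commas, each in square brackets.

[kawwmwo], [lorhime]

/kawuwmuwu/:
  (1) Spirantization: no change — [kawuwmuwu]
  (2) Palatal Assibilation: no change — [kawuwmuwu]
  (3) Syncope: [kawuwmuwu] → [kawwmwu]
  (4) Final Devoicing: no change — [kawwmwu]
  (5) Final Vowel Lowering: [kawwmwu] → [kawwmwo]
/lorugimi/:
  (1) Spirantization: [lorugimi] → [loruhimi]
  (2) Palatal Assibilation: no change — [loruhimi]
  (3) Syncope: [loruhimi] → [lorhimi]
  (4) Final Devoicing: no change — [lorhimi]
  (5) Final Vowel Lowering: [lorhimi] → [lorhime]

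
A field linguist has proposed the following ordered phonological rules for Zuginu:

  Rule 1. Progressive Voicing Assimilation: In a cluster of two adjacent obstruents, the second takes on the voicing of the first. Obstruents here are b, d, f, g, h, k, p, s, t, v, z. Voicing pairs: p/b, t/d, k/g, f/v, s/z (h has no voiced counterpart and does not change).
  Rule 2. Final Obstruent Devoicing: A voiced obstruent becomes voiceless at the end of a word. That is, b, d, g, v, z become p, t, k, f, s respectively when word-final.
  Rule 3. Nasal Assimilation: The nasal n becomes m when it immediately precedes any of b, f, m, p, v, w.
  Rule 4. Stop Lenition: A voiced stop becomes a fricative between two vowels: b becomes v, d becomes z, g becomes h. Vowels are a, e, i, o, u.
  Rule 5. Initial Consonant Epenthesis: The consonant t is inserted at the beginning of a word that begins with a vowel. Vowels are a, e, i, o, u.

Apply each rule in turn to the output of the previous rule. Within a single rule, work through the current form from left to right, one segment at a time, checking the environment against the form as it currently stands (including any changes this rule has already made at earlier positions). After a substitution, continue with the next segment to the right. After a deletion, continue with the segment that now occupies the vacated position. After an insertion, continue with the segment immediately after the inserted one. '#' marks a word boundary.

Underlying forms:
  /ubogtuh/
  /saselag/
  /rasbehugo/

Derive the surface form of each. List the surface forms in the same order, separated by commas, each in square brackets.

[tuvogduh], [saselak], [raspehuho]

/ubogtuh/:
  Rule 1 Progressive Voicing Assimilation: [ubogtuh] → [ubogduh]
  Rule 2 Final Obstruent Devoicing: no change — [ubogduh]
  Rule 3 Nasal Assimilation: no change — [ubogduh]
  Rule 4 Stop Lenition: [ubogduh] → [uvogduh]
  Rule 5 Initial Consonant Epenthesis: [uvogduh] → [tuvogduh]
/saselag/:
  Rule 1 Progressive Voicing Assimilation: no change — [saselag]
  Rule 2 Final Obstruent Devoicing: [saselag] → [saselak]
  Rule 3 Nasal Assimilation: no change — [saselak]
  Rule 4 Stop Lenition: no change — [saselak]
  Rule 5 Initial Consonant Epenthesis: no change — [saselak]
/rasbehugo/:
  Rule 1 Progressive Voicing Assimilation: [rasbehugo] → [raspehugo]
  Rule 2 Final Obstruent Devoicing: no change — [raspehugo]
  Rule 3 Nasal Assimilation: no change — [raspehugo]
  Rule 4 Stop Lenition: [raspehugo] → [raspehuho]
  Rule 5 Initial Consonant Epenthesis: no change — [raspehuho]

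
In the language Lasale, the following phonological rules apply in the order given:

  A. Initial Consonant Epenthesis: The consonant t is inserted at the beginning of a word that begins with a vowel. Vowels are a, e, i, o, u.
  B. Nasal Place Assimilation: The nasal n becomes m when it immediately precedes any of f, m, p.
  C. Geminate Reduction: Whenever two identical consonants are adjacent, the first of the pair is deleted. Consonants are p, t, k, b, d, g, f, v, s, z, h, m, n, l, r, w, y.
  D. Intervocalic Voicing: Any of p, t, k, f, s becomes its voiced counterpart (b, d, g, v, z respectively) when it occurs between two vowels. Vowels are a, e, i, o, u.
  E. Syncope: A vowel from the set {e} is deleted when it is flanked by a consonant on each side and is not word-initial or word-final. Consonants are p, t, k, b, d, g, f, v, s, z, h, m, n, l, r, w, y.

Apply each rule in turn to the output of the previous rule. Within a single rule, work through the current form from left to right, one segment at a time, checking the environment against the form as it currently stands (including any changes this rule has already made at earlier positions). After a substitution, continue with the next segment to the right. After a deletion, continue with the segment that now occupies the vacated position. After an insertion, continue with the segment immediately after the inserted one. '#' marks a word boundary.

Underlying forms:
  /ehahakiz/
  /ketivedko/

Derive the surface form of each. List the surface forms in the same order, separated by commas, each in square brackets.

/ehahakiz/:
  A Initial Consonant Epenthesis: [ehahakiz] → [tehahakiz]
  B Nasal Place Assimilation: no change — [tehahakiz]
  C Geminate Reduction: no change — [tehahakiz]
  D Intervocalic Voicing: [tehahakiz] → [tehahagiz]
  E Syncope: [tehahagiz] → [thahagiz]
/ketivedko/:
  A Initial Consonant Epenthesis: no change — [ketivedko]
  B Nasal Place Assimilation: no change — [ketivedko]
  C Geminate Reduction: no change — [ketivedko]
  D Intervocalic Voicing: [ketivedko] → [kedivedko]
  E Syncope: [kedivedko] → [kdivdko]

[thahagiz], [kdivdko]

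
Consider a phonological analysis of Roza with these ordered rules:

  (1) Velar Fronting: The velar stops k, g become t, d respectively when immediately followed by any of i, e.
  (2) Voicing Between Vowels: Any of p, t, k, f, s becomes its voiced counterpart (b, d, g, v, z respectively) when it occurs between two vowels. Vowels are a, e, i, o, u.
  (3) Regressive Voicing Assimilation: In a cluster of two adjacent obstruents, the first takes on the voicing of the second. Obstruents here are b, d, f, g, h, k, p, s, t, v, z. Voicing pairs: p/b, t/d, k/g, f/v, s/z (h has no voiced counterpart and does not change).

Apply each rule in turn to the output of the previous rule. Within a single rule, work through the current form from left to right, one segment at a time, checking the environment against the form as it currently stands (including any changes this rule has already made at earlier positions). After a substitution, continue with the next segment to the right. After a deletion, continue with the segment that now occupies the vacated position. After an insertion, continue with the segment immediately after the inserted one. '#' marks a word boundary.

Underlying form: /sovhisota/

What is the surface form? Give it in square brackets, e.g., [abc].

[sofhizoda]

(1) Velar Fronting: no change — [sovhisota]
(2) Voicing Between Vowels: [sovhisota] → [sovhizoda]
(3) Regressive Voicing Assimilation: [sovhizoda] → [sofhizoda]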